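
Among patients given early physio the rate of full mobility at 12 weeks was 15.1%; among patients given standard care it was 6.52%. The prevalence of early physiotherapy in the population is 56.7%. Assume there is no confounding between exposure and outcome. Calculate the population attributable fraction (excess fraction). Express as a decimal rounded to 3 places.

PAF ≈ 0.427

p₁ = 0.151, p₀ = 0.0652.
Overall risk P(Y=1) = π·p₁ + (1−π)·p₀ = 0.567×0.151 + 0.433×0.0652 = 0.11385.
Under exogeneity, PAF = [P(Y=1) − p₀] / P(Y=1).
PAF = (0.11385 − 0.0652) / 0.11385 ≈ 0.4273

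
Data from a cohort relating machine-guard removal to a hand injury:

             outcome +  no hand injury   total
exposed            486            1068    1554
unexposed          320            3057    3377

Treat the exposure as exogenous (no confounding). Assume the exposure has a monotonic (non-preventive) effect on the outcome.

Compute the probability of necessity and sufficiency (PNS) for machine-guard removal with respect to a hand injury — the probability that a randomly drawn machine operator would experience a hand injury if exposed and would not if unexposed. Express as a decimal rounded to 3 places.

p₁ = P(outcome | exposed) = 486/1554 = 0.31274
p₀ = P(outcome | unexposed) = 320/3377 = 0.094759
Under exogeneity and monotonicity, PNS = p₁ − p₀.
PNS = 0.31274 − 0.094759 = 0.21798

PNS ≈ 0.218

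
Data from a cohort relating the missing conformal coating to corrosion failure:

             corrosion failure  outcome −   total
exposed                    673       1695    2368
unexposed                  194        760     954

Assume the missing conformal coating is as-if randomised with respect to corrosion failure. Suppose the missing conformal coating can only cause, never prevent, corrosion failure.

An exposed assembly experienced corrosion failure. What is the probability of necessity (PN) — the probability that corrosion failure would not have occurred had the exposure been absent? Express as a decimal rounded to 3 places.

p₁ = P(outcome | exposed) = 673/2368 = 0.28421
p₀ = P(outcome | unexposed) = 194/954 = 0.20335
Under exogeneity and monotonicity, PN = (p₁ − p₀) / p₁.
PN = (0.28421 − 0.20335) / 0.28421 = 0.080852 / 0.28421 ≈ 0.2845

PN ≈ 0.284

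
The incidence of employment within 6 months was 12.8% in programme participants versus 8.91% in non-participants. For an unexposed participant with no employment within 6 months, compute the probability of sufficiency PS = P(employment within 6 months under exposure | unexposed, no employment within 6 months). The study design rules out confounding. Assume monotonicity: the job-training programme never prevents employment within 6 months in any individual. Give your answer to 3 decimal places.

p₁ = 0.128, p₀ = 0.0891.
Under exogeneity and monotonicity, PS = (p₁ − p₀) / (1 − p₀).
PS = (0.128 − 0.0891) / (1 − 0.0891) = 0.0389 / 0.9109 ≈ 0.0427

PS ≈ 0.043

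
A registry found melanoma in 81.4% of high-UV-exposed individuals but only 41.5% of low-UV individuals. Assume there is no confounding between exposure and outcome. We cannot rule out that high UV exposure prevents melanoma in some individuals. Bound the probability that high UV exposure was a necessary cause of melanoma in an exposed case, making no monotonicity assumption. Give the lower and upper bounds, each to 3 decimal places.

0.490 ≤ PN ≤ 0.719

p₁ = 0.814, p₀ = 0.415.
Under exogeneity alone the bounds on PN are max{0,(p₁−p₀)/p₁} ≤ PN ≤ min{1,(1−p₀)/p₁}.
  lower = (p₁ − p₀)/p₁ = 0.399 / 0.814 ≈ 0.4902
  upper = min{1, (1 − p₀)/p₁} = 0.585 / 0.814 ≈ 0.7187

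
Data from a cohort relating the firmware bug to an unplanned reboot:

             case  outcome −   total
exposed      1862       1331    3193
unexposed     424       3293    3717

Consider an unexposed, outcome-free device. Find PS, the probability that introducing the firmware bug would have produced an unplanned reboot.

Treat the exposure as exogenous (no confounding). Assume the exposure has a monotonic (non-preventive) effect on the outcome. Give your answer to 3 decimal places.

p₁ = P(outcome | exposed) = 1862/3193 = 0.58315
p₀ = P(outcome | unexposed) = 424/3717 = 0.11407
Under exogeneity and monotonicity, PS = (p₁ − p₀)/(1 − p₀).
PS = (0.58315 − 0.11407) / 0.88593 ≈ 0.5295

PS ≈ 0.529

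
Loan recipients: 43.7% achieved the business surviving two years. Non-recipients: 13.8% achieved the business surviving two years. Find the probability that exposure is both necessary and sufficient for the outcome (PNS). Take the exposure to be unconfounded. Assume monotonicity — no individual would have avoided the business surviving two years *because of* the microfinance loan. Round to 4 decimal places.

PNS ≈ 0.2990

p₁ = 0.437, p₀ = 0.138.
Under exogeneity and monotonicity, PNS = p₁ − p₀.
PNS = 0.437 − 0.138 = 0.299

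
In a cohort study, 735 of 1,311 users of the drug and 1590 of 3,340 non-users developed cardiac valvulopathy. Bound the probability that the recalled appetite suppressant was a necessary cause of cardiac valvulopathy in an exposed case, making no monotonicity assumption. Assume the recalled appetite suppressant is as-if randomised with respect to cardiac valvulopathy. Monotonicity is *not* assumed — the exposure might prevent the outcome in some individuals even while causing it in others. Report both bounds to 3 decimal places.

p₁ = P(outcome | exposed) = 735/1311 = 0.56064
p₀ = P(outcome | unexposed) = 1590/3340 = 0.47605
Under exogeneity alone the bounds on PN are max{0,(p₁−p₀)/p₁} ≤ PN ≤ min{1,(1−p₀)/p₁}.
  lower = (p₁ − p₀)/p₁ = 0.084593 / 0.56064 ≈ 0.1509
  upper = min{1, (1 − p₀)/p₁} = 0.52395 / 0.56064 ≈ 0.9346

0.151 ≤ PN ≤ 0.935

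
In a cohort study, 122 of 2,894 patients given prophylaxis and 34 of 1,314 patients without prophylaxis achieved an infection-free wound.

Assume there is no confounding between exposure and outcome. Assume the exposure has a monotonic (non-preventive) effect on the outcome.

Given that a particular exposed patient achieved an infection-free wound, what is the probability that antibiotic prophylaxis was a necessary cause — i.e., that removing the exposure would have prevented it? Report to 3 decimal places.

PN ≈ 0.386

p₁ = P(outcome | exposed) = 122/2894 = 0.042156
p₀ = P(outcome | unexposed) = 34/1314 = 0.025875
Under exogeneity and monotonicity, PN = (p₁ − p₀) / p₁.
PN = (0.042156 − 0.025875) / 0.042156 = 0.016281 / 0.042156 ≈ 0.3862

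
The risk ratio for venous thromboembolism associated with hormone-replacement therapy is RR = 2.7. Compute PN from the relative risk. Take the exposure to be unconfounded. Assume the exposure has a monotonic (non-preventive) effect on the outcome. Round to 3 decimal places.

Under exogeneity and monotonicity, PN = (RR − 1) / RR = 1 − 1/RR.
PN = (2.7 − 1) / 2.7 = 1.7 / 2.7 ≈ 0.6296

PN ≈ 0.630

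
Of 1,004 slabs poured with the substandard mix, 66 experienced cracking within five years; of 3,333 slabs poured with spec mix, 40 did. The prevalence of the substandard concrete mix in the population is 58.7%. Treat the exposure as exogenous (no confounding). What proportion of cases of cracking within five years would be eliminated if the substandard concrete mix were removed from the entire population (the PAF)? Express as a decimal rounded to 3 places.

PAF ≈ 0.724

p₁ = P(outcome | exposed) = 66/1004 = 0.065737
p₀ = P(outcome | unexposed) = 40/3333 = 0.012001
Overall risk P(Y=1) = π·p₁ + (1−π)·p₀ = 0.587×0.065737 + 0.413×0.012001 = 0.043544.
Under exogeneity, PAF = [P(Y=1) − p₀] / P(Y=1).
PAF = (0.043544 − 0.012001) / 0.043544 ≈ 0.7244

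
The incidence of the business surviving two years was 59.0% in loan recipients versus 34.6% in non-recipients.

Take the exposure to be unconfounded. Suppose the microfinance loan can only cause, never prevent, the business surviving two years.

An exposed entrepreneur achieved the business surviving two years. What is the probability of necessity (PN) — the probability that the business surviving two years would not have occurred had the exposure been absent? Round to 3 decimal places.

p₁ = 0.59, p₀ = 0.346.
Under exogeneity and monotonicity, PN = (p₁ − p₀) / p₁.
PN = (0.59 − 0.346) / 0.59 = 0.244 / 0.59 ≈ 0.4136

PN ≈ 0.414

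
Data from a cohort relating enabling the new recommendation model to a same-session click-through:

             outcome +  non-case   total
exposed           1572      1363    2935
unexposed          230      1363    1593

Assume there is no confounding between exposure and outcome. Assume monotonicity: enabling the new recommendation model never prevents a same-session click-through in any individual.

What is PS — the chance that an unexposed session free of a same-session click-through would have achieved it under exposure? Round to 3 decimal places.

p₁ = P(outcome | exposed) = 1572/2935 = 0.5356
p₀ = P(outcome | unexposed) = 230/1593 = 0.14438
Under exogeneity and monotonicity, PS = (p₁ − p₀)/(1 − p₀).
PS = (0.5356 − 0.14438) / 0.85562 ≈ 0.4572

PS ≈ 0.457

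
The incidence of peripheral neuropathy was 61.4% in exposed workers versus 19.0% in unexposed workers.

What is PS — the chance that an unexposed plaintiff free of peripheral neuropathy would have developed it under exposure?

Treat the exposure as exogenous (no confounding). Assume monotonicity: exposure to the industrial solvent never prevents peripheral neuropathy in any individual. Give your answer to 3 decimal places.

PS ≈ 0.523

p₁ = 0.614, p₀ = 0.19.
Under exogeneity and monotonicity, PS = (p₁ − p₀) / (1 − p₀).
PS = (0.614 − 0.19) / (1 − 0.19) = 0.424 / 0.81 ≈ 0.5235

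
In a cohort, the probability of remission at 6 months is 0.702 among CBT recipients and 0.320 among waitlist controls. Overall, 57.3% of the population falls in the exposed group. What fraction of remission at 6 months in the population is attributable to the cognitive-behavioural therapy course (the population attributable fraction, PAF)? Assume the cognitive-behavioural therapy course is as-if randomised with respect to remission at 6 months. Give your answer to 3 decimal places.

Let p₁ = 0.702, p₀ = 0.32.
Overall risk P(Y=1) = π·p₁ + (1−π)·p₀ = 0.573×0.702 + 0.427×0.32 = 0.53889.
Under exogeneity, PAF = [P(Y=1) − p₀] / P(Y=1).
PAF = (0.53889 − 0.32) / 0.53889 ≈ 0.4062

PAF ≈ 0.406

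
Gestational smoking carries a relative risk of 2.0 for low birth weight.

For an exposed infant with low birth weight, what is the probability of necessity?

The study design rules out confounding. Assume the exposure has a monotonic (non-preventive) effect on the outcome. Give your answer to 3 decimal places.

PN ≈ 0.500

Under exogeneity and monotonicity, PN = (RR − 1) / RR = 1 − 1/RR.
PN = (2.0 − 1) / 2.0 = 1 / 2.0 ≈ 0.5000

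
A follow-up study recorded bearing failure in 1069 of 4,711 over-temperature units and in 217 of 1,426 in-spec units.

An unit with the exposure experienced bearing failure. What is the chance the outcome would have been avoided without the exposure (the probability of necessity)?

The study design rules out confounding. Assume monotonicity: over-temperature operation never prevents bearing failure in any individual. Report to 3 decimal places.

p₁ = P(outcome | exposed) = 1069/4711 = 0.22692
p₀ = P(outcome | unexposed) = 217/1426 = 0.15217
Under exogeneity and monotonicity, PN = (p₁ − p₀) / p₁.
PN = (0.22692 − 0.15217) / 0.22692 = 0.074742 / 0.22692 ≈ 0.3294

PN ≈ 0.329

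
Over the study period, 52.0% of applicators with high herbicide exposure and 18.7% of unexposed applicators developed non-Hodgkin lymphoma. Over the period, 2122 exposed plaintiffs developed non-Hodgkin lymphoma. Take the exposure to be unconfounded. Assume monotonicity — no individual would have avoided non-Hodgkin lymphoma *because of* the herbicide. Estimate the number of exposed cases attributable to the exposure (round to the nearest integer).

p₁ = 0.52, p₀ = 0.187.
PN = (p₁ − p₀)/p₁ = (0.52 − 0.187) / 0.52 ≈ 0.64038.
Attributable cases ≈ PN × (exposed cases) = 0.64038 × 2122 ≈ 1358.90.

about 1359 cases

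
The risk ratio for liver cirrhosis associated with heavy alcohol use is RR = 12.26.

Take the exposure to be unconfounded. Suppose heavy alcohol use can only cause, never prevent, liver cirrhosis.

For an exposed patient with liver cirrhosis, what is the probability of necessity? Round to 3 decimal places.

Under exogeneity and monotonicity, PN = (RR − 1) / RR = 1 − 1/RR.
PN = (12.26 − 1) / 12.26 = 11.26 / 12.26 ≈ 0.9184

PN ≈ 0.918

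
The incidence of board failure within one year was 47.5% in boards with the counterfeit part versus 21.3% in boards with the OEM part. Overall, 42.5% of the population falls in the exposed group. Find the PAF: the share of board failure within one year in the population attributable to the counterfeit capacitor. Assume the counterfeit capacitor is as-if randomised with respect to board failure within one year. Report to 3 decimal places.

p₁ = 0.475, p₀ = 0.213.
Overall risk P(Y=1) = π·p₁ + (1−π)·p₀ = 0.425×0.475 + 0.575×0.213 = 0.32435.
Under exogeneity, PAF = [P(Y=1) − p₀] / P(Y=1).
PAF = (0.32435 − 0.213) / 0.32435 ≈ 0.3433

PAF ≈ 0.343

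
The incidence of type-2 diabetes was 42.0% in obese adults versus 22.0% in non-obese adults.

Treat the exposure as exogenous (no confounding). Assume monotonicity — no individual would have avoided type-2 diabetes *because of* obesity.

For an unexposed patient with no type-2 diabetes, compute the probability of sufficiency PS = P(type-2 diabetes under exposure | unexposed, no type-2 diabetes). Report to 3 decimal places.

PS ≈ 0.256

p₁ = 0.42, p₀ = 0.22.
Under exogeneity and monotonicity, PS = (p₁ − p₀) / (1 − p₀).
PS = (0.42 − 0.22) / (1 − 0.22) = 0.2 / 0.78 ≈ 0.2564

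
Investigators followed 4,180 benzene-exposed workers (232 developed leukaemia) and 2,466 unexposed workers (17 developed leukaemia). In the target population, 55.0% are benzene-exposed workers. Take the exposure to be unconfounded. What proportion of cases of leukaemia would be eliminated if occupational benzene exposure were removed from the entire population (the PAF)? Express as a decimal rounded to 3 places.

p₁ = P(outcome | exposed) = 232/4180 = 0.055502
p₀ = P(outcome | unexposed) = 17/2466 = 0.0068938
Overall risk P(Y=1) = π·p₁ + (1−π)·p₀ = 0.55×0.055502 + 0.45×0.0068938 = 0.033629.
Under exogeneity, PAF = [P(Y=1) − p₀] / P(Y=1).
PAF = (0.033629 − 0.0068938) / 0.033629 ≈ 0.7950

PAF ≈ 0.795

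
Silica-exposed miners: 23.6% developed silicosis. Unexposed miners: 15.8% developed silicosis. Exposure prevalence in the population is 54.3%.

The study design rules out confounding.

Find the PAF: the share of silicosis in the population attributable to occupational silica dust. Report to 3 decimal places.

p₁ = 0.236, p₀ = 0.158.
Overall risk P(Y=1) = π·p₁ + (1−π)·p₀ = 0.543×0.236 + 0.457×0.158 = 0.20035.
Under exogeneity, PAF = [P(Y=1) − p₀] / P(Y=1).
PAF = (0.20035 − 0.158) / 0.20035 ≈ 0.2114

PAF ≈ 0.211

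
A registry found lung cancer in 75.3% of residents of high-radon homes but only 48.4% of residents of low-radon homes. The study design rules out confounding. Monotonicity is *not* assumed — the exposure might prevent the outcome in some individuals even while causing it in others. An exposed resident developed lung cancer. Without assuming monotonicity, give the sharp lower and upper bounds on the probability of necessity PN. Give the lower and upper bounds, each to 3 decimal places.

p₁ = 0.753, p₀ = 0.484.
Under exogeneity alone the bounds on PN are max{0,(p₁−p₀)/p₁} ≤ PN ≤ min{1,(1−p₀)/p₁}.
  lower = (p₁ − p₀)/p₁ = 0.269 / 0.753 ≈ 0.3572
  upper = min{1, (1 − p₀)/p₁} = 0.516 / 0.753 ≈ 0.6853

0.357 ≤ PN ≤ 0.685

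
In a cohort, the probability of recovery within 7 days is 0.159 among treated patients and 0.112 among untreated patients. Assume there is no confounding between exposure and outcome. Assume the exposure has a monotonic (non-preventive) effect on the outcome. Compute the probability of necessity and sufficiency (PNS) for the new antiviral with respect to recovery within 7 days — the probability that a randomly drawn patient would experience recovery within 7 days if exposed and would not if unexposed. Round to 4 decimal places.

PNS ≈ 0.0470

Let p₁ = 0.159, p₀ = 0.112.
Under exogeneity and monotonicity, PNS = p₁ − p₀.
PNS = 0.159 − 0.112 = 0.047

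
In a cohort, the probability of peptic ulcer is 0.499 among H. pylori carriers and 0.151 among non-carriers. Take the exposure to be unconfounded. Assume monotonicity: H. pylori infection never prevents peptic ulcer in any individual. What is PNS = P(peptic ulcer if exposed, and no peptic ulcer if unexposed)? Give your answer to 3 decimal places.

PNS ≈ 0.348

Let p₁ = 0.499, p₀ = 0.151.
Under exogeneity and monotonicity, PNS = p₁ − p₀.
PNS = 0.499 − 0.151 = 0.348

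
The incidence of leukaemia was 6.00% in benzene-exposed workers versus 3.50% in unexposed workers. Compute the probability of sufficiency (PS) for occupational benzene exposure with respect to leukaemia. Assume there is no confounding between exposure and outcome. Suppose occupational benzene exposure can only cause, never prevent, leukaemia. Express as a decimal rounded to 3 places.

PS ≈ 0.026

p₁ = 0.06, p₀ = 0.035.
Under exogeneity and monotonicity, PS = (p₁ − p₀) / (1 − p₀).
PS = (0.06 − 0.035) / (1 − 0.035) = 0.025 / 0.965 ≈ 0.0259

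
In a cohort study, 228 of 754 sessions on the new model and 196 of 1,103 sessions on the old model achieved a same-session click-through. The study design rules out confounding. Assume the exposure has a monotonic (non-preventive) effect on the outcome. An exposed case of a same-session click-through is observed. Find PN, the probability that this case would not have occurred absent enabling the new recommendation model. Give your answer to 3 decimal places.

p₁ = P(outcome | exposed) = 228/754 = 0.30239
p₀ = P(outcome | unexposed) = 196/1103 = 0.1777
Under exogeneity and monotonicity, PN = (p₁ − p₀) / p₁.
PN = (0.30239 − 0.1777) / 0.30239 = 0.12469 / 0.30239 ≈ 0.4124

PN ≈ 0.412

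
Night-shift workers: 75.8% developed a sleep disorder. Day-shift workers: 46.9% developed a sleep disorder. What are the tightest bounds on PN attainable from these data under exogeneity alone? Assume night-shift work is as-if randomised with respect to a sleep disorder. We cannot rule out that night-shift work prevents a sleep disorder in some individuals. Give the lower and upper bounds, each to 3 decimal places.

p₁ = 0.758, p₀ = 0.469.
Under exogeneity alone the bounds on PN are max{0,(p₁−p₀)/p₁} ≤ PN ≤ min{1,(1−p₀)/p₁}.
  lower = (p₁ − p₀)/p₁ = 0.289 / 0.758 ≈ 0.3813
  upper = min{1, (1 − p₀)/p₁} = 0.531 / 0.758 ≈ 0.7005

0.381 ≤ PN ≤ 0.701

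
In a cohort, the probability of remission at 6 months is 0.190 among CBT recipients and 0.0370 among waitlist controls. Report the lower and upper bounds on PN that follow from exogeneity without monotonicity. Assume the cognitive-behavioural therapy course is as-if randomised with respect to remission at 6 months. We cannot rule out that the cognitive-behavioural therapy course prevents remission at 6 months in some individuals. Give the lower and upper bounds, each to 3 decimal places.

0.805 ≤ PN ≤ 1.000

Let p₁ = 0.19, p₀ = 0.037.
Under exogeneity alone the bounds on PN are max{0,(p₁−p₀)/p₁} ≤ PN ≤ min{1,(1−p₀)/p₁}.
  lower = (p₁ − p₀)/p₁ = 0.153 / 0.19 ≈ 0.8053
  upper = min{1, (1 − p₀)/p₁} = 0.963 / 0.19 ≈ 5.0684 → capped at 1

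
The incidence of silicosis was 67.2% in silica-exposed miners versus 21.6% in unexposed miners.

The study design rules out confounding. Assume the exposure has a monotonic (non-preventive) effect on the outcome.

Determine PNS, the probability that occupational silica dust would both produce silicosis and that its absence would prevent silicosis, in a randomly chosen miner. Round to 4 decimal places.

p₁ = 0.672, p₀ = 0.216.
Under exogeneity and monotonicity, PNS = p₁ − p₀.
PNS = 0.672 − 0.216 = 0.456

PNS ≈ 0.4560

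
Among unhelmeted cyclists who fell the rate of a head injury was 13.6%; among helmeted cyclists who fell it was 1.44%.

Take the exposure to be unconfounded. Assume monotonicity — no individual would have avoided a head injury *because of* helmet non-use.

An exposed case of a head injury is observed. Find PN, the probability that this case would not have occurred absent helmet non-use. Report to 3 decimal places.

PN ≈ 0.894

p₁ = 0.136, p₀ = 0.0144.
Under exogeneity and monotonicity, PN = (p₁ − p₀) / p₁.
PN = (0.136 − 0.0144) / 0.136 = 0.1216 / 0.136 ≈ 0.8941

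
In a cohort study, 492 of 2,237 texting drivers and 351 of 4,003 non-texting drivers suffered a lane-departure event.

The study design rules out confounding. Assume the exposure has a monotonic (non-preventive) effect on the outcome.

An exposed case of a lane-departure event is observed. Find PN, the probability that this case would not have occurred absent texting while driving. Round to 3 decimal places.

p₁ = P(outcome | exposed) = 492/2237 = 0.21994
p₀ = P(outcome | unexposed) = 351/4003 = 0.087684
Under exogeneity and monotonicity, PN = (p₁ − p₀) / p₁.
PN = (0.21994 − 0.087684) / 0.21994 = 0.13225 / 0.21994 ≈ 0.6013

PN ≈ 0.601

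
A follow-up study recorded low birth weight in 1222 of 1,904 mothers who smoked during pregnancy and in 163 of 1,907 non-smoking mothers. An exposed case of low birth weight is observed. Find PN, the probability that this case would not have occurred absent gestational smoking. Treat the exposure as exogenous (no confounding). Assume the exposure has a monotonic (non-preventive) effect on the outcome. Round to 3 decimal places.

PN ≈ 0.867

p₁ = P(outcome | exposed) = 1222/1904 = 0.64181
p₀ = P(outcome | unexposed) = 163/1907 = 0.085475
Under exogeneity and monotonicity, PN = (p₁ − p₀) / p₁.
PN = (0.64181 − 0.085475) / 0.64181 = 0.55633 / 0.64181 ≈ 0.8668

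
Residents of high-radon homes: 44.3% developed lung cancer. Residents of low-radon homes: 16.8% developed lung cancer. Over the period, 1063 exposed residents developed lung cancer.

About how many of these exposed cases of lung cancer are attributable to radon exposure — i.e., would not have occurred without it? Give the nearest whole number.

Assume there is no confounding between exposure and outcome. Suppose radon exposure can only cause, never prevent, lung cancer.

about 660 cases

p₁ = 0.443, p₀ = 0.168.
PN = (p₁ − p₀)/p₁ = (0.443 − 0.168) / 0.443 ≈ 0.62077.
Attributable cases ≈ PN × (exposed cases) = 0.62077 × 1063 ≈ 659.88.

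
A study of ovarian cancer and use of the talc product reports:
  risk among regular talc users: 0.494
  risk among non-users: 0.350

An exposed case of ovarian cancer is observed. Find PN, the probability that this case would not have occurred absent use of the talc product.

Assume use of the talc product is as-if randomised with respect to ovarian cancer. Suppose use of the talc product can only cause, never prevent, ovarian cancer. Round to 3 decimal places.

PN ≈ 0.291

Let p₁ = 0.494, p₀ = 0.35.
Under exogeneity and monotonicity, PN = (p₁ − p₀) / p₁.
PN = (0.494 − 0.35) / 0.494 = 0.144 / 0.494 ≈ 0.2915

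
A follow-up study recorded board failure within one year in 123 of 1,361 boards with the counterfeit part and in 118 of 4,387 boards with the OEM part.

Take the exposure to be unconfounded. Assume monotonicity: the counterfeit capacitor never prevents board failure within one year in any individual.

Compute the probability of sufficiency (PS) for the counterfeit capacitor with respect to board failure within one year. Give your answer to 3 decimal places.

PS ≈ 0.065

p₁ = P(outcome | exposed) = 123/1361 = 0.090375
p₀ = P(outcome | unexposed) = 118/4387 = 0.026898
Under exogeneity and monotonicity, PS = (p₁ − p₀) / (1 − p₀).
PS = (0.090375 − 0.026898) / (1 − 0.026898) = 0.063477 / 0.9731 ≈ 0.0652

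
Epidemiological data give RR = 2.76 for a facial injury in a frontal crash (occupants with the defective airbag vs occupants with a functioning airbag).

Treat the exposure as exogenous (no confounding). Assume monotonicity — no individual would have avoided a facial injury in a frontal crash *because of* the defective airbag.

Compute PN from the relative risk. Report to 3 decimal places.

Under exogeneity and monotonicity, PN = (RR − 1) / RR = 1 − 1/RR.
PN = (2.76 − 1) / 2.76 = 1.76 / 2.76 ≈ 0.6377

PN ≈ 0.638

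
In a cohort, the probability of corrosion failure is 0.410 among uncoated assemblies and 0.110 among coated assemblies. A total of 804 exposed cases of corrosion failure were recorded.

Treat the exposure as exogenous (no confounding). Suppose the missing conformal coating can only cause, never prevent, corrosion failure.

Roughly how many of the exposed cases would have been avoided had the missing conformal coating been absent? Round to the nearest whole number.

Let p₁ = 0.41, p₀ = 0.11.
PN = (p₁ − p₀)/p₁ = (0.41 − 0.11) / 0.41 ≈ 0.73171.
Attributable cases ≈ PN × (exposed cases) = 0.73171 × 804 ≈ 588.29.

about 588 cases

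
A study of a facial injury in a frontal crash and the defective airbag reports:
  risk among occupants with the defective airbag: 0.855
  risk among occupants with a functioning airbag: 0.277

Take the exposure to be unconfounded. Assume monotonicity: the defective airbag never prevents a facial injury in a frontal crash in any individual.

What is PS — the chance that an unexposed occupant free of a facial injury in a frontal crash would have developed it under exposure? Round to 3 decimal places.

PS ≈ 0.799

Let p₁ = 0.855, p₀ = 0.277.
Under exogeneity and monotonicity, PS = (p₁ − p₀) / (1 − p₀).
PS = (0.855 − 0.277) / (1 − 0.277) = 0.578 / 0.723 ≈ 0.7994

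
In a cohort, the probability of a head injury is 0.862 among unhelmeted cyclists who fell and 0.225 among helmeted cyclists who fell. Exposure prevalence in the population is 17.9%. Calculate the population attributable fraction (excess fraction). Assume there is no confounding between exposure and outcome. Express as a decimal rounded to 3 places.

PAF ≈ 0.336

Let p₁ = 0.862, p₀ = 0.225.
Overall risk P(Y=1) = π·p₁ + (1−π)·p₀ = 0.179×0.862 + 0.821×0.225 = 0.33902.
Under exogeneity, PAF = [P(Y=1) − p₀] / P(Y=1).
PAF = (0.33902 − 0.225) / 0.33902 ≈ 0.3363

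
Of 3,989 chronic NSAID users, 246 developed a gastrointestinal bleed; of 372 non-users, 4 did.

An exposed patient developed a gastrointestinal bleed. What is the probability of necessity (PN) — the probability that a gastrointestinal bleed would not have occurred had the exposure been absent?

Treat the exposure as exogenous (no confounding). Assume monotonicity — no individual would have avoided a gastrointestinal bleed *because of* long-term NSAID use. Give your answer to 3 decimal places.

PN ≈ 0.826

p₁ = P(outcome | exposed) = 246/3989 = 0.06167
p₀ = P(outcome | unexposed) = 4/372 = 0.010753
Under exogeneity and monotonicity, PN = (p₁ − p₀) / p₁.
PN = (0.06167 − 0.010753) / 0.06167 = 0.050917 / 0.06167 ≈ 0.8256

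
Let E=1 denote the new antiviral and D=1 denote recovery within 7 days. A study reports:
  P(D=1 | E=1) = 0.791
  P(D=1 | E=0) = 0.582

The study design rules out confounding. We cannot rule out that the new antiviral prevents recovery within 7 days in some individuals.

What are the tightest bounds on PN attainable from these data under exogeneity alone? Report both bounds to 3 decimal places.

0.264 ≤ PN ≤ 0.528

Let p₁ = 0.791, p₀ = 0.582.
Under exogeneity alone the bounds on PN are max{0,(p₁−p₀)/p₁} ≤ PN ≤ min{1,(1−p₀)/p₁}.
  lower = (p₁ − p₀)/p₁ = 0.209 / 0.791 ≈ 0.2642
  upper = min{1, (1 − p₀)/p₁} = 0.418 / 0.791 ≈ 0.5284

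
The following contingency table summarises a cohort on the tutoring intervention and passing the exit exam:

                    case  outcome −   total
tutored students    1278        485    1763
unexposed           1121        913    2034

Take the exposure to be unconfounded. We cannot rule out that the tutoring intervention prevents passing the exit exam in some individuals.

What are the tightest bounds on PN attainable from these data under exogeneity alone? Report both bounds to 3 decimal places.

0.240 ≤ PN ≤ 0.619

p₁ = P(outcome | exposed) = 1278/1763 = 0.7249
p₀ = P(outcome | unexposed) = 1121/2034 = 0.55113
Under exogeneity alone the bounds on PN are max{0,(p₁−p₀)/p₁} ≤ PN ≤ min{1,(1−p₀)/p₁}.
  lower = (p₁ − p₀)/p₁ = 0.17377 / 0.7249 ≈ 0.2397
  upper = min{1, (1 − p₀)/p₁} = 0.44887 / 0.7249 ≈ 0.6192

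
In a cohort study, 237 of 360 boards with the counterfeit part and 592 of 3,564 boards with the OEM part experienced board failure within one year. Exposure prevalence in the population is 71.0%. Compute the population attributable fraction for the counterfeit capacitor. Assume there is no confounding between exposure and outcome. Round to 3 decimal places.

p₁ = P(outcome | exposed) = 237/360 = 0.65833
p₀ = P(outcome | unexposed) = 592/3564 = 0.16611
Overall risk P(Y=1) = π·p₁ + (1−π)·p₀ = 0.71×0.65833 + 0.29×0.16611 = 0.51559.
Under exogeneity, PAF = [P(Y=1) − p₀] / P(Y=1).
PAF = (0.51559 − 0.16611) / 0.51559 ≈ 0.6778

PAF ≈ 0.678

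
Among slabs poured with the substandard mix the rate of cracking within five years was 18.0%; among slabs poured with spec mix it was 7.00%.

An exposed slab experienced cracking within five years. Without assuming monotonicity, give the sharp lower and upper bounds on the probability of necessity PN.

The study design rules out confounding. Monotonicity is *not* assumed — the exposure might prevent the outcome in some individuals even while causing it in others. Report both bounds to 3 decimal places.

p₁ = 0.18, p₀ = 0.07.
Under exogeneity alone the bounds on PN are max{0,(p₁−p₀)/p₁} ≤ PN ≤ min{1,(1−p₀)/p₁}.
  lower = (p₁ − p₀)/p₁ = 0.11 / 0.18 ≈ 0.6111
  upper = min{1, (1 − p₀)/p₁} = 0.93 / 0.18 ≈ 5.1667 → capped at 1

0.611 ≤ PN ≤ 1.000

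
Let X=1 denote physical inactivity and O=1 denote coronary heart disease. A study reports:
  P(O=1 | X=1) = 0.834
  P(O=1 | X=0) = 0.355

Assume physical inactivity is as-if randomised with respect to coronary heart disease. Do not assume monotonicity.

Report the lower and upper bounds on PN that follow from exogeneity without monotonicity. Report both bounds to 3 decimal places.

Let p₁ = 0.834, p₀ = 0.355.
Under exogeneity alone the bounds on PN are max{0,(p₁−p₀)/p₁} ≤ PN ≤ min{1,(1−p₀)/p₁}.
  lower = (p₁ − p₀)/p₁ = 0.479 / 0.834 ≈ 0.5743
  upper = min{1, (1 − p₀)/p₁} = 0.645 / 0.834 ≈ 0.7734

0.574 ≤ PN ≤ 0.773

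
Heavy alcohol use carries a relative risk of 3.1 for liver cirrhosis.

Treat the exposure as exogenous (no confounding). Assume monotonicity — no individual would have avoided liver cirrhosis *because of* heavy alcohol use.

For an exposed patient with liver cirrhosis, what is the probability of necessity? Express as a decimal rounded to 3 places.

PN ≈ 0.677

Under exogeneity and monotonicity, PN = (RR − 1) / RR = 1 − 1/RR.
PN = (3.1 − 1) / 3.1 = 2.1 / 3.1 ≈ 0.6774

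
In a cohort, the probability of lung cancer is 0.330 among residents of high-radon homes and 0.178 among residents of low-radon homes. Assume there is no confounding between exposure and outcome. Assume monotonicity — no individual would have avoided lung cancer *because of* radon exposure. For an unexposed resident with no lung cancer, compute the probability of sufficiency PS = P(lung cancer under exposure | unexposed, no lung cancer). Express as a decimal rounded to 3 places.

PS ≈ 0.185

Let p₁ = 0.33, p₀ = 0.178.
Under exogeneity and monotonicity, PS = (p₁ − p₀) / (1 − p₀).
PS = (0.33 − 0.178) / (1 − 0.178) = 0.152 / 0.822 ≈ 0.1849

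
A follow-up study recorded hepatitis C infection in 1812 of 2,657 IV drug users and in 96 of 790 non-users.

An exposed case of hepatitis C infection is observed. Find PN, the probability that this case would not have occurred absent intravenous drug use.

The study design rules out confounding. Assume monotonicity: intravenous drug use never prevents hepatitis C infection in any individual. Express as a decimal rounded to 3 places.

PN ≈ 0.822

p₁ = P(outcome | exposed) = 1812/2657 = 0.68197
p₀ = P(outcome | unexposed) = 96/790 = 0.12152
Under exogeneity and monotonicity, PN = (p₁ − p₀) / p₁.
PN = (0.68197 − 0.12152) / 0.68197 = 0.56045 / 0.68197 ≈ 0.8218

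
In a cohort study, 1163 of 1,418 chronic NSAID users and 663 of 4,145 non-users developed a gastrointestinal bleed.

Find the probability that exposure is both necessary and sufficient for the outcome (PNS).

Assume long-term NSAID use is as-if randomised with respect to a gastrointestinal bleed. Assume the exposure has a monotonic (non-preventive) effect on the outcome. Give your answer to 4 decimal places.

p₁ = P(outcome | exposed) = 1163/1418 = 0.82017
p₀ = P(outcome | unexposed) = 663/4145 = 0.15995
Under exogeneity and monotonicity, PNS = p₁ − p₀.
PNS = 0.82017 − 0.15995 = 0.66022

PNS ≈ 0.6602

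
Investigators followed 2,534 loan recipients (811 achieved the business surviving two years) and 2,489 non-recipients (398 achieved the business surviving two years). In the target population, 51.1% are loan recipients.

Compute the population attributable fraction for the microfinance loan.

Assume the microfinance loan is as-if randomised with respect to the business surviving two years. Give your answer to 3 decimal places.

PAF ≈ 0.339

p₁ = P(outcome | exposed) = 811/2534 = 0.32005
p₀ = P(outcome | unexposed) = 398/2489 = 0.1599
Overall risk P(Y=1) = π·p₁ + (1−π)·p₀ = 0.511×0.32005 + 0.489×0.1599 = 0.24174.
Under exogeneity, PAF = [P(Y=1) − p₀] / P(Y=1).
PAF = (0.24174 − 0.1599) / 0.24174 ≈ 0.3385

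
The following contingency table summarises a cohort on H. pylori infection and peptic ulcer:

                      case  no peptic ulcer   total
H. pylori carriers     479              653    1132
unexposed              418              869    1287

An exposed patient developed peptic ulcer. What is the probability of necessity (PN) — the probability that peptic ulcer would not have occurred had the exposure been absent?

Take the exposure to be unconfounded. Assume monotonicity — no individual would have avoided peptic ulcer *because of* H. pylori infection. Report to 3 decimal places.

p₁ = P(outcome | exposed) = 479/1132 = 0.42314
p₀ = P(outcome | unexposed) = 418/1287 = 0.32479
Under exogeneity and monotonicity, PN = (p₁ − p₀)/p₁.
PN = (0.42314 − 0.32479) / 0.42314 ≈ 0.2324

PN ≈ 0.232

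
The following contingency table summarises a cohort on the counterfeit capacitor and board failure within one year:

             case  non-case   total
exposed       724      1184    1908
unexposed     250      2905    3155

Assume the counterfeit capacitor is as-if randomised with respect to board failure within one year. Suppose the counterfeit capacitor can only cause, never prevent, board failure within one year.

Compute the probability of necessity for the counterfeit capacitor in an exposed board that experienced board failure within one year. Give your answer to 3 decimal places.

p₁ = P(outcome | exposed) = 724/1908 = 0.37945
p₀ = P(outcome | unexposed) = 250/3155 = 0.079239
Under exogeneity and monotonicity, PN = (p₁ − p₀)/p₁.
PN = (0.37945 − 0.079239) / 0.37945 ≈ 0.7912

PN ≈ 0.791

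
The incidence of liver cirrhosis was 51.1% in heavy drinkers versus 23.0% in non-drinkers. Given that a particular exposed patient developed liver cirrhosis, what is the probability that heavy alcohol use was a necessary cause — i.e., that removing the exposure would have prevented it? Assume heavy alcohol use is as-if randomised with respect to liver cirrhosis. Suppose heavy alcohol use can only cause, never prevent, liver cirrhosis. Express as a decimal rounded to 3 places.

PN ≈ 0.550

p₁ = 0.511, p₀ = 0.23.
Under exogeneity and monotonicity, PN = (p₁ − p₀) / p₁.
PN = (0.511 − 0.23) / 0.511 = 0.281 / 0.511 ≈ 0.5499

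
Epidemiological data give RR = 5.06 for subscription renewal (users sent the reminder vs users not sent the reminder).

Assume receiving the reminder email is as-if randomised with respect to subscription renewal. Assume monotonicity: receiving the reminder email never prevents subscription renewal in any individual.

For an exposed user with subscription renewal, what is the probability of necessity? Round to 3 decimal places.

PN ≈ 0.802

Under exogeneity and monotonicity, PN = (RR − 1) / RR = 1 − 1/RR.
PN = (5.06 − 1) / 5.06 = 4.06 / 5.06 ≈ 0.8024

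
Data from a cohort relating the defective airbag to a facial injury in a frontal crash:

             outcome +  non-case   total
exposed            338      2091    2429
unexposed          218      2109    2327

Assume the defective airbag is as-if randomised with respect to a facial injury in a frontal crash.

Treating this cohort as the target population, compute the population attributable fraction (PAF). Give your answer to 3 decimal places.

p₁ = P(outcome | exposed) = 338/2429 = 0.13915
p₀ = P(outcome | unexposed) = 218/2327 = 0.093683
Exposure prevalence π = 2429/4756 = 0.51072; overall risk P(Y=1) = 0.1169.
Under exogeneity, PAF = [P(Y=1) − p₀]/P(Y=1).
PAF = (0.1169 − 0.093683) / 0.1169 ≈ 0.1986

PAF ≈ 0.199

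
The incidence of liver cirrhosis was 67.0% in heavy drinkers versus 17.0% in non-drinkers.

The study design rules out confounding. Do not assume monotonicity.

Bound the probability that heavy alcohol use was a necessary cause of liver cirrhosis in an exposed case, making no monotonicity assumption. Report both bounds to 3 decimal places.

0.746 ≤ PN ≤ 1.000

p₁ = 0.67, p₀ = 0.17.
Under exogeneity alone the bounds on PN are max{0,(p₁−p₀)/p₁} ≤ PN ≤ min{1,(1−p₀)/p₁}.
  lower = (p₁ − p₀)/p₁ = 0.5 / 0.67 ≈ 0.7463
  upper = min{1, (1 − p₀)/p₁} = 0.83 / 0.67 ≈ 1.2388 → capped at 1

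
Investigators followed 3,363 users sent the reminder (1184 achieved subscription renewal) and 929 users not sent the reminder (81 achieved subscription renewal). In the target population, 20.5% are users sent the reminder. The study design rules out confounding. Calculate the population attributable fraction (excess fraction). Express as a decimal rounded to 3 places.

p₁ = P(outcome | exposed) = 1184/3363 = 0.35207
p₀ = P(outcome | unexposed) = 81/929 = 0.087191
Overall risk P(Y=1) = π·p₁ + (1−π)·p₀ = 0.205×0.35207 + 0.795×0.087191 = 0.14149.
Under exogeneity, PAF = [P(Y=1) − p₀] / P(Y=1).
PAF = (0.14149 − 0.087191) / 0.14149 ≈ 0.3838

PAF ≈ 0.384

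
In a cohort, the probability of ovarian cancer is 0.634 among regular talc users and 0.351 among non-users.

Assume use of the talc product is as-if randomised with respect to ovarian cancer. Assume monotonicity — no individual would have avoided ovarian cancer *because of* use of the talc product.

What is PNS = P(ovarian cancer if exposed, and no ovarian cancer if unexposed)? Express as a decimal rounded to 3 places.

PNS ≈ 0.283

Let p₁ = 0.634, p₀ = 0.351.
Under exogeneity and monotonicity, PNS = p₁ − p₀.
PNS = 0.634 − 0.351 = 0.283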